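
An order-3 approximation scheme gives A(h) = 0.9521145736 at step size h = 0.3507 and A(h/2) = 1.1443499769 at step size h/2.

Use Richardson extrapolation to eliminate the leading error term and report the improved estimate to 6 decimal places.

1.171812

Leading term ∝ h^3; use weight 8 = 2^3.
Difference of the inputs: 1.1443499769 − 0.9521145736 = 0.1922354033
Correction (A(h/2) − A(h))/(8 − 1) = 0.1922354033/7 = 0.0274622005
R = A(h/2) + (A(h/2) − A(h))/7 = 1.1443499769 + 0.0274622005 = 1.1718121774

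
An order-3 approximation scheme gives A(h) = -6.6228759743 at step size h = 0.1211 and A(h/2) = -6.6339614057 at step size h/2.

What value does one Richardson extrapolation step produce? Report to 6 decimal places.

-6.635545

Order 3 gives 2^r = 8 and 2^r − 1 = 7.
Numerator 8*A(h/2) − A(h) = 8*(-6.6339614057) − (-6.6228759743) = -46.4488152713
(-46.4488152713) ÷ 7 = -6.6355450388
Gap between inputs: 1.109e-02; correction applied: −0.0015836331.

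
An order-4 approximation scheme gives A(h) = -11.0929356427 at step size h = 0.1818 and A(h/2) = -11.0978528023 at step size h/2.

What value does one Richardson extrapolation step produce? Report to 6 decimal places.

-11.098181

With r = 4 the leading error scales as h^4, so the weight is 2^4 = 16.
2^4 × A(h/2) = -177.5656448368; minus A(h) gives -166.4727091941.
Extrapolated: (-166.4727091941) / 15 = -11.0981806129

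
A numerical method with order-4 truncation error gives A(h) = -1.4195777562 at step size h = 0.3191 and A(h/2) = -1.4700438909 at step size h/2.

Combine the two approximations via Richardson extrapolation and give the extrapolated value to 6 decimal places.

Order 4 gives 2^r = 16 and 2^r − 1 = 15.
Numerator 16·A(h/2) − A(h) = 16·(-1.4700438909) − (-1.4195777562) = -22.1011244982
(-22.1011244982) ÷ 15 = -1.4734082999

-1.473408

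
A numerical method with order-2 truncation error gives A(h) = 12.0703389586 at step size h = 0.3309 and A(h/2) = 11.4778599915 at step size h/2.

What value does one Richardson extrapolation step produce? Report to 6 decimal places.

11.280367

Error is O(h^2); halving h shrinks it by 2^2 = 4.
4*11.4778599915 = 45.9114399660; subtract 12.0703389586 → 33.8411010074
33.8411010074 ÷ 3 = 11.2803670025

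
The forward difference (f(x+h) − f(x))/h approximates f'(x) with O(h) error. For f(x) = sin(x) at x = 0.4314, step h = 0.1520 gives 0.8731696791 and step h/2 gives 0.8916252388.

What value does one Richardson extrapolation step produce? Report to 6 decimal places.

Error is O(h^1); halving h shrinks it by 2^1 = 2.
2·0.8916252388 − 0.8731696791 = 0.9100807985
Denominator 2 − 1 = 1.
So the Richardson estimate is 0.9100807985.

0.910081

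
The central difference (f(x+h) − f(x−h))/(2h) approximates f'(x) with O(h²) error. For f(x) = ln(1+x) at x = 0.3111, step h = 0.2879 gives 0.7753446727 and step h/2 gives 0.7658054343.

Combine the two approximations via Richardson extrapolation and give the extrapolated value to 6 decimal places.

Error is O(h^2); halving h shrinks it by 2^2 = 4.
4×0.7658054343 = 3.0632217372; 3.0632217372 − 0.7753446727 = 2.2878770645
Denominator 4 − 1 = 3.
So the Richardson estimate is 0.7626256882.

0.762626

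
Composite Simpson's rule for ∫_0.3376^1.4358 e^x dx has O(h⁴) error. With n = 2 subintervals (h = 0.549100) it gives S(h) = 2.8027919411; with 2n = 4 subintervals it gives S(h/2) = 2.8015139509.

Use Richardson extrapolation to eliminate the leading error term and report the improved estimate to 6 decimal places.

Error is O(h^4); halving h shrinks it by 2^4 = 16.
16 × 2.8015139509 − 2.8027919411 = 42.0214312733
Denominator 16 − 1 = 15.
Extrapolated: 42.0214312733 / 15 = 2.8014287516

2.801429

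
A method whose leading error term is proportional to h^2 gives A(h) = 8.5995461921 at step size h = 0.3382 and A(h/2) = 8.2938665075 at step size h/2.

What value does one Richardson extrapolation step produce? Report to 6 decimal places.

8.191973

Error is O(h^2); halving h shrinks it by 2^2 = 4.
Numerator 4×A(h/2) − A(h) = 4×8.2938665075 − 8.5995461921 = 24.5759198379
Extrapolated: 24.5759198379 / 3 = 8.1919732793
Gap between inputs: 3.057e-01; correction applied: −0.1018932282.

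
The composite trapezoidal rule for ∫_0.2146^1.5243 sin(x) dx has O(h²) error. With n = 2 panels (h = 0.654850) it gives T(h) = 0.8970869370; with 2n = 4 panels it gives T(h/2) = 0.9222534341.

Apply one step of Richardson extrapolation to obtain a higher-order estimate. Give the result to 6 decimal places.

0.930642

Error is O(h^2); halving h shrinks it by 2^2 = 4.
2^2·A(h/2) = 3.6890137364; minus A(h) gives 2.7919267994.
Extrapolated: 2.7919267994 / 3 = 0.9306422665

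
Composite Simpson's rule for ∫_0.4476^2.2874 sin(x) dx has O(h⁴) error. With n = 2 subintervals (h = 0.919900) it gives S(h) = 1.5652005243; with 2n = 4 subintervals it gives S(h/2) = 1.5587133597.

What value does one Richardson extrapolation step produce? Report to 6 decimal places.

The method has order 4: 2^4 = 16.
A(h/2) − A(h) = 1.5587133597 − 1.5652005243 = -0.0064871646
Divide by 2^4 − 1 = 15: (-0.0064871646)/15 = -0.0004324776
R = A(h/2) + (A(h/2) − A(h))/15 = 1.5587133597 − 0.0004324776 = 1.5582808821
Correction |R − A(h/2)| = 4.325e-04; gap |A(h/2) − A(h)| = 6.487e-03.

1.558281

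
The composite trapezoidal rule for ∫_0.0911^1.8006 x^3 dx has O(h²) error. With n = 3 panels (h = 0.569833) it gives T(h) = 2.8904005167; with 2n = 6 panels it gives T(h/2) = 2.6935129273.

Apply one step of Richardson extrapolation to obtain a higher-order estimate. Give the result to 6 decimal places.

Method order is 2; weight 2^2 = 4.
Weighted: 10.7740517092 − 2.8904005167 = 7.8836511925
Denominator 4 − 1 = 3.
Result: 2.6278837308
Correction |R − A(h/2)| = 6.563e-02; gap |A(h/2) − A(h)| = 1.969e-01.

2.627884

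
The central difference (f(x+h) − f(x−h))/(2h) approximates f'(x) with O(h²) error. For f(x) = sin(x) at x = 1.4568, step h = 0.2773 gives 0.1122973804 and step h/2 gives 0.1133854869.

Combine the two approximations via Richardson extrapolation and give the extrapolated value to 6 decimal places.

Error is O(h^2); halving h shrinks it by 2^2 = 4.
4·0.1133854869 − 0.1122973804 = 0.3412445672
0.3412445672 ÷ 3 = 0.1137481891
Shift from A(h/2): +0.0003627022.

0.113748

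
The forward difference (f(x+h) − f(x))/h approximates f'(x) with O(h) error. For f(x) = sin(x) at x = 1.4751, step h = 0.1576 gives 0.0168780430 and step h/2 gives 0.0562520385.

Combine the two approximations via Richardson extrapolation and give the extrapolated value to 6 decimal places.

With r = 1 the leading error scales as h^1, so the weight is 2^1 = 2.
Top: 2(0.0562520385) − (0.0168780430) = 0.0956260340
Divide by 2^1 − 1 = 1.
0.0956260340 ÷ 1 = 0.0956260340

0.095626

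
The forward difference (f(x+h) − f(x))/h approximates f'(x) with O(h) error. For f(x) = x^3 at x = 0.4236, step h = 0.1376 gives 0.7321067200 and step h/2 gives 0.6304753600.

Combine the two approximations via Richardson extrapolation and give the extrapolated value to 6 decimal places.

r = 1: numerator weight 2, denominator 1.
2×0.6304753600 − 0.7321067200 = 0.5288440000
Denominator 2 − 1 = 1.
(2×0.6304753600 − 0.7321067200)/(2 − 1) = 0.5288440000
Shift from A(h/2): −0.1016313600.

0.528844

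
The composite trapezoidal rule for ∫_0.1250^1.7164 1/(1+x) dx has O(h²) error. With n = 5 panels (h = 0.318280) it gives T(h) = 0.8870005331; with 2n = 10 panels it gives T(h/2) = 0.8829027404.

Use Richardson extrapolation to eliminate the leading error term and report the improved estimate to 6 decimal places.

0.881537

Method order is 2; weight 2^2 = 4.
A(h/2) − A(h) = 0.8829027404 − 0.8870005331 = -0.0040977927
Correction (A(h/2) − A(h))/(4 − 1) = (-0.0040977927)/3 = -0.0013659309
R = A(h/2) + (A(h/2) − A(h))/3 = 0.8829027404 − 0.0013659309 = 0.8815368095
Gap between inputs: 4.098e-03; correction applied: −0.0013659309.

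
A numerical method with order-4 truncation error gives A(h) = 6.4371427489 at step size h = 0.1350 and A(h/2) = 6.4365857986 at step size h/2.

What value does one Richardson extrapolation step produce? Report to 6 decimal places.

6.436549

Method order is 4; weight 2^4 = 16.
Top: 16(6.4365857986) − (6.4371427489) = 96.5482300287
R = 96.5482300287/15 = 6.4365486686
Gap between inputs: 5.570e-04; correction applied: −0.0000371300.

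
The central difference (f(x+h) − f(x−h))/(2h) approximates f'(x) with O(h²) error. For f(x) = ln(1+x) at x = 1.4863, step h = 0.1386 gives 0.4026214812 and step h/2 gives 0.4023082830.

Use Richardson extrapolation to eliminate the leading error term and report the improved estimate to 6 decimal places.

Error is O(h^2); halving h shrinks it by 2^2 = 4.
Top: 4(0.4023082830) − (0.4026214812) = 1.2066116508
Denominator 4 − 1 = 3.
Extrapolated: 1.2066116508 / 3 = 0.4022038836
Shift from A(h/2): −0.0001043994.

0.402204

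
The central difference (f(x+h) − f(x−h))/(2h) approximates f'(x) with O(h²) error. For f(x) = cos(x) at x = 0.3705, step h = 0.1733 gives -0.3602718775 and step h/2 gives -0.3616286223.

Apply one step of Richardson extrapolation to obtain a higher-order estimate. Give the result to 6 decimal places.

-0.362081

With r = 2 the leading error scales as h^2, so the weight is 2^2 = 4.
Top: 4(-0.3616286223) − (-0.3602718775) = -1.0862426117
Extrapolated: (-1.0862426117) / 3 = -0.3620808706
Gap between inputs: 1.357e-03; correction applied: −0.0004522483.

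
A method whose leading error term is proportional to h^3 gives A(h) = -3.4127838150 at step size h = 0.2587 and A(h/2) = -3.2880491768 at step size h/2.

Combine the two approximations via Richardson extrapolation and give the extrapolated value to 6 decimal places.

The method has order 3: 2^3 = 8.
8*(-3.2880491768) = -26.3043934144; (-26.3043934144) − (-3.4127838150) = -22.8916095994
Divide by 2^3 − 1 = 7.
R = (-22.8916095994)/7 = -3.2702299428
Shift from A(h/2): +0.0178192340.

-3.270230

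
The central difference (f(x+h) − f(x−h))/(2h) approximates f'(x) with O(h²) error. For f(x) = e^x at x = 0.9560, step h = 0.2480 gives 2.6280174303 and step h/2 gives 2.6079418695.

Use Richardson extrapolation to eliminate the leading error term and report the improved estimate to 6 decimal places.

2.601250

r = 2: numerator weight 4, denominator 3.
2^2*A(h/2) = 10.4317674780; minus A(h) gives 7.8037500477.
Denominator 4 − 1 = 3.
So the Richardson estimate is 2.6012500159.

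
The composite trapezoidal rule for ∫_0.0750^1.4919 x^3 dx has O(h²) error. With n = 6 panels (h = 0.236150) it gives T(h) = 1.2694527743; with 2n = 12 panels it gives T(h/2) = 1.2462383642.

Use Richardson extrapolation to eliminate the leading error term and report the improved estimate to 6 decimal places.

1.238500

r = 2, so 2^r = 4.
Numerator 4·A(h/2) − A(h) = 4·1.2462383642 − 1.2694527743 = 3.7155006825
R = 3.7155006825/3 = 1.2385002275
Correction |R − A(h/2)| = 7.738e-03; gap |A(h/2) − A(h)| = 2.321e-02.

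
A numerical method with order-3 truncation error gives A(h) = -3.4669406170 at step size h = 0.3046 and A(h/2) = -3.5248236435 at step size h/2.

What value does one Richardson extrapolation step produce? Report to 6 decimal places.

-3.533093

r = 3: numerator weight 8, denominator 7.
Weighted: (-28.1985891480) − (-3.4669406170) = -24.7316485310
(-24.7316485310) ÷ 7 = -3.5330926473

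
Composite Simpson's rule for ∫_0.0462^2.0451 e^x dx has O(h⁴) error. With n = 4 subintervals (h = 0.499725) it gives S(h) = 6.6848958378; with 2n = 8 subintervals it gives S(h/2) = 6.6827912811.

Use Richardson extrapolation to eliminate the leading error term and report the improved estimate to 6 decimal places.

Leading term ∝ h^4; use weight 16 = 2^4.
2^4*A(h/2) = 106.9246604976; minus A(h) gives 100.2397646598.
Divide by 2^4 − 1 = 15.
(16*6.6827912811 − 6.6848958378)/(16 − 1) = 6.6826509773

6.682651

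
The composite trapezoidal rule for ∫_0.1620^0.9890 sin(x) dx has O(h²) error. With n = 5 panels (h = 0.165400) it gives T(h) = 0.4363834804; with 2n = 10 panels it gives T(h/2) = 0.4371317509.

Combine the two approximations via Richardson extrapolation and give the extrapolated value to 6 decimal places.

0.437381

r = 2, so 2^r = 4.
Top: 4(0.4371317509) − (0.4363834804) = 1.3121435232
Divide by 2^2 − 1 = 3.
1.3121435232 ÷ 3 = 0.4373811744
Correction |R − A(h/2)| = 2.494e-04; gap |A(h/2) − A(h)| = 7.483e-04.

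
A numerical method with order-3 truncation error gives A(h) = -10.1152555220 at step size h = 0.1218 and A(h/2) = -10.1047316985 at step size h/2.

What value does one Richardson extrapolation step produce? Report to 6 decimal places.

-10.103228

Leading term ∝ h^3; use weight 8 = 2^3.
Top: 8(-10.1047316985) − (-10.1152555220) = -70.7225980660
Denominator 8 − 1 = 7.
(-70.7225980660) ÷ 7 = -10.1032282951
Gap between inputs: 1.052e-02; correction applied: +0.0015034034.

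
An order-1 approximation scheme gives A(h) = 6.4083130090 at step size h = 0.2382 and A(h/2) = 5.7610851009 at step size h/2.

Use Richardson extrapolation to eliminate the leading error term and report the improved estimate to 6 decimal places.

The method has order 1: 2^1 = 2.
Numerator 2·A(h/2) − A(h) = 2·5.7610851009 − 6.4083130090 = 5.1138571928
R = 5.1138571928/1 = 5.1138571928

5.113857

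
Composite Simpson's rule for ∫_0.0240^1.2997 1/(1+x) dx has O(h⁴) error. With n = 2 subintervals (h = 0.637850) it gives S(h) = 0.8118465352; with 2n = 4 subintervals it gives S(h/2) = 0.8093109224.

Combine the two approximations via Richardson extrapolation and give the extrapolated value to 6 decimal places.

Error is O(h^4); halving h shrinks it by 2^4 = 16.
2^4·A(h/2) = 12.9489747584; minus A(h) gives 12.1371282232.
Denominator 16 − 1 = 15.
12.1371282232 ÷ 15 = 0.8091418815

0.809142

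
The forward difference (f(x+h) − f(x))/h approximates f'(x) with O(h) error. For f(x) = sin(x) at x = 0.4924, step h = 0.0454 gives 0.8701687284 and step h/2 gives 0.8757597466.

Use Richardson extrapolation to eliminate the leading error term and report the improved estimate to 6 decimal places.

0.881351

With r = 1 the leading error scales as h^1, so the weight is 2^1 = 2.
A(h/2) − A(h) = 0.8757597466 − 0.8701687284 = 0.0055910182
Correction (A(h/2) − A(h))/(2 − 1) = 0.0055910182/1 = 0.0055910182
R = A(h/2) + (A(h/2) − A(h))/1 = 0.8757597466 + 0.0055910182 = 0.8813507648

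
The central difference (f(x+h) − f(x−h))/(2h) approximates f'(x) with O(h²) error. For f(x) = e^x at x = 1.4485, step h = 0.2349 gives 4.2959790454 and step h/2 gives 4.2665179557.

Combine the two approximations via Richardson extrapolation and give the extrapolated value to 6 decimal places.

Leading term ∝ h^2; use weight 4 = 2^2.
Top: 4(4.2665179557) − (4.2959790454) = 12.7700927774
12.7700927774 ÷ 3 = 4.2566975925

4.256698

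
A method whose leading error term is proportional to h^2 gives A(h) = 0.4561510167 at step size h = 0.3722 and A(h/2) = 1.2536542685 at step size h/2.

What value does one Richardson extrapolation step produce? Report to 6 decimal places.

1.519489

Leading term ∝ h^2; use weight 4 = 2^2.
4·1.2536542685 − 0.4561510167 = 4.5584660573
4.5584660573 ÷ 3 = 1.5194886858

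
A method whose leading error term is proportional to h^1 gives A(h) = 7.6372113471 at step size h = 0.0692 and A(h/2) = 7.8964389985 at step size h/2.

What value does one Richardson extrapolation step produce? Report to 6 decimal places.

Method order is 1; weight 2^1 = 2.
Top: 2(7.8964389985) − (7.6372113471) = 8.1556666499
8.1556666499 ÷ 1 = 8.1556666499
Shift from A(h/2): +0.2592276514.

8.155667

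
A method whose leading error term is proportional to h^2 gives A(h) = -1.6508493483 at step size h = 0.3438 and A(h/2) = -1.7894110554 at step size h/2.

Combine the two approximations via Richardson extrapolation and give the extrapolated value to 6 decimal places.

-1.835598

r = 2, so 2^r = 4.
Top: 4(-1.7894110554) − (-1.6508493483) = -5.5067948733
(-5.5067948733) ÷ 3 = -1.8355982911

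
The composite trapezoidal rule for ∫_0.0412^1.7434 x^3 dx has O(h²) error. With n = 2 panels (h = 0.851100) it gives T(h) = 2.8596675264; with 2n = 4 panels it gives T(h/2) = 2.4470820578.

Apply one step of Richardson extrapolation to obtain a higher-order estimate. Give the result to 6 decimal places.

2.309554

Leading term ∝ h^2; use weight 4 = 2^2.
4·2.4470820578 = 9.7883282312; 9.7883282312 − 2.8596675264 = 6.9286607048
Denominator 4 − 1 = 3.
6.9286607048 ÷ 3 = 2.3095535683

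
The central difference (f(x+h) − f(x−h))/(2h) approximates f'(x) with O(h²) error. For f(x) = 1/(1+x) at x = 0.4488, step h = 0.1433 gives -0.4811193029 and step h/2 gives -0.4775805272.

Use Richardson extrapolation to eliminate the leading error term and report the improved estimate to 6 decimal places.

-0.476401

Method order is 2; weight 2^2 = 4.
Weighted: (-1.9103221088) − (-0.4811193029) = -1.4292028059
R = (-1.4292028059)/3 = -0.4764009353
Correction |R − A(h/2)| = 1.180e-03; gap |A(h/2) − A(h)| = 3.539e-03.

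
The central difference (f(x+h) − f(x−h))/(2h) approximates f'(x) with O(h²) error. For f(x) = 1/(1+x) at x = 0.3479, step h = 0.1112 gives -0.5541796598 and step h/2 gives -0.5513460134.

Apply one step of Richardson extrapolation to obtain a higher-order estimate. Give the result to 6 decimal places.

Leading term ∝ h^2; use weight 4 = 2^2.
4·(-0.5513460134) = -2.2053840536; (-2.2053840536) − (-0.5541796598) = -1.6512043938
R = (-1.6512043938)/3 = -0.5504014646
Shift from A(h/2): +0.0009445488.

-0.550401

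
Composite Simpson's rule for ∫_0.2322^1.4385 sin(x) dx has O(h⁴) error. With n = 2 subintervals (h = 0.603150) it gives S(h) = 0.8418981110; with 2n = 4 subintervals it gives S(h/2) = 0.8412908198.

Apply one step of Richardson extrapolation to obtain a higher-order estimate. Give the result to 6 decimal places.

0.841250

With r = 4 the leading error scales as h^4, so the weight is 2^4 = 16.
Top: 16(0.8412908198) − (0.8418981110) = 12.6187550058
(16·0.8412908198 − 0.8418981110)/(16 − 1) = 0.8412503337
Correction |R − A(h/2)| = 4.049e-05; gap |A(h/2) − A(h)| = 6.073e-04.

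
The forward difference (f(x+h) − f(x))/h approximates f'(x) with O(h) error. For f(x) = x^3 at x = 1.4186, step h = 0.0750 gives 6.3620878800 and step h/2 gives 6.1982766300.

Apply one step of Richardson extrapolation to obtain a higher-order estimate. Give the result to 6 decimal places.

r = 1, so 2^r = 2.
Weighted: 12.3965532600 − 6.3620878800 = 6.0344653800
Denominator 2 − 1 = 1.
R = 6.0344653800/1 = 6.0344653800
Correction |R − A(h/2)| = 1.638e-01; gap |A(h/2) − A(h)| = 1.638e-01.

6.034465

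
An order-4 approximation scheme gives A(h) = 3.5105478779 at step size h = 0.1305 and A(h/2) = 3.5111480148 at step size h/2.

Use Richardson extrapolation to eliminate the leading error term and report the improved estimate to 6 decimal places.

3.511188

r = 4: numerator weight 16, denominator 15.
A(h/2) − A(h) = 3.5111480148 − 3.5105478779 = 0.0006001369
Correction (A(h/2) − A(h))/(16 − 1) = 0.0006001369/15 = 0.0000400091
R = A(h/2) + (A(h/2) − A(h))/15 = 3.5111480148 + 0.0000400091 = 3.5111880239
Gap between inputs: 6.001e-04; correction applied: +0.0000400091.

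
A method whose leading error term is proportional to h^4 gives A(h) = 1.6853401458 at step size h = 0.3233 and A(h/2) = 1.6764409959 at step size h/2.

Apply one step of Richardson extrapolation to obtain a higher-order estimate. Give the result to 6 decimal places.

1.675848

r = 4, so 2^r = 16.
Difference of the inputs: 1.6764409959 − 1.6853401458 = -0.0088991499
Correction (A(h/2) − A(h))/(16 − 1) = (-0.0088991499)/15 = -0.0005932767
R = A(h/2) + (A(h/2) − A(h))/15 = 1.6764409959 − 0.0005932767 = 1.6758477192
Shift from A(h/2): −0.0005932767.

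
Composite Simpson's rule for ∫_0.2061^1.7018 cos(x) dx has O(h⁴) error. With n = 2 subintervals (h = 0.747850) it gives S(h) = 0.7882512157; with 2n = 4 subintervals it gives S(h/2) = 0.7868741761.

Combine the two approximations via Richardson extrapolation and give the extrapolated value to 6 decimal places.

The method has order 4: 2^4 = 16.
16·0.7868741761 = 12.5899868176; 12.5899868176 − 0.7882512157 = 11.8017356019
Denominator 16 − 1 = 15.
So the Richardson estimate is 0.7867823735.

0.786782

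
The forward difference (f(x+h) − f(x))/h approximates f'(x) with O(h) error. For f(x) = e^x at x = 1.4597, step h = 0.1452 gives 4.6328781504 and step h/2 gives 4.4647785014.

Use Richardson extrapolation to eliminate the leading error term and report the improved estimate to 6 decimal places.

4.296679

Error is O(h^1); halving h shrinks it by 2^1 = 2.
2*4.4647785014 = 8.9295570028; 8.9295570028 − 4.6328781504 = 4.2966788524
(2*4.4647785014 − 4.6328781504)/(2 − 1) = 4.2966788524
Correction |R − A(h/2)| = 1.681e-01; gap |A(h/2) − A(h)| = 1.681e-01.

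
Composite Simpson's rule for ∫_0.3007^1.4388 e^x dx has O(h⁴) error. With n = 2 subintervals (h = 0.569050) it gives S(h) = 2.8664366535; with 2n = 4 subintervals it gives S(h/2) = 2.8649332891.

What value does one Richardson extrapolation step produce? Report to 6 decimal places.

2.864833

Method order is 4; weight 2^4 = 16.
2^4·A(h/2) = 45.8389326256; minus A(h) gives 42.9724959721.
Extrapolated: 42.9724959721 / 15 = 2.8648330648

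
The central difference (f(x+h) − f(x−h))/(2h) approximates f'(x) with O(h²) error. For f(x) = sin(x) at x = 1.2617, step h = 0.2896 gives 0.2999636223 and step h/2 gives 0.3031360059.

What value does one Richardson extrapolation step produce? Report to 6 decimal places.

Error is O(h^2); halving h shrinks it by 2^2 = 4.
4·0.3031360059 − 0.2999636223 = 0.9125804013
Divide by 2^2 − 1 = 3.
Result: 0.3041934671

0.304193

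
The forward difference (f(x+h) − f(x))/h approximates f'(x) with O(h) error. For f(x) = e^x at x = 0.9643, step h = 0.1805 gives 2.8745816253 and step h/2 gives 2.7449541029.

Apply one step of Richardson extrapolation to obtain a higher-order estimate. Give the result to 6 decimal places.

Error is O(h^1); halving h shrinks it by 2^1 = 2.
Weighted: 5.4899082058 − 2.8745816253 = 2.6153265805
R = 2.6153265805/1 = 2.6153265805

2.615327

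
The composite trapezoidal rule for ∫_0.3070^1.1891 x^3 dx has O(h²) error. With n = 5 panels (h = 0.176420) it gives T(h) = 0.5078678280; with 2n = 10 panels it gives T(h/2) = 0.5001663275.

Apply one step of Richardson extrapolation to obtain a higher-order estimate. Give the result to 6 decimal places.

The method has order 2: 2^2 = 4.
Difference of the inputs: 0.5001663275 − 0.5078678280 = -0.0077015005
Divide by 2^2 − 1 = 3: (-0.0077015005)/3 = -0.0025671668
R = 0.5001663275 − 0.0025671668 = 0.4975991607

0.497599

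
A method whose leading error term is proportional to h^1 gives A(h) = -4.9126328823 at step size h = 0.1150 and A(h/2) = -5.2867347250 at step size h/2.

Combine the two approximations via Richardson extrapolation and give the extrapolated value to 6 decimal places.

With r = 1 the leading error scales as h^1, so the weight is 2^1 = 2.
2×(-5.2867347250) − (-4.9126328823) = -5.6608365677
Denominator 2 − 1 = 1.
Extrapolated: (-5.6608365677) / 1 = -5.6608365677

-5.660837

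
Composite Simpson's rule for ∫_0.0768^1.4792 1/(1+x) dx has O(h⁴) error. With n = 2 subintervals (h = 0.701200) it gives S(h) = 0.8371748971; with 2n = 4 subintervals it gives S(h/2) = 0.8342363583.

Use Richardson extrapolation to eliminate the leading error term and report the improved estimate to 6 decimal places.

0.834040

r = 4, so 2^r = 16.
Numerator 16 × A(h/2) − A(h) = 16 × 0.8342363583 − 0.8371748971 = 12.5106068357
Extrapolated: 12.5106068357 / 15 = 0.8340404557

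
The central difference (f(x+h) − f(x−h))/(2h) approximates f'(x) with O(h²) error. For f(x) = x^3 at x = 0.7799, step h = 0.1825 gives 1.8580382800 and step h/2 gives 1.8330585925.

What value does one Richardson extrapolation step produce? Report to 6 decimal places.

1.824732

Leading term ∝ h^2; use weight 4 = 2^2.
Weighted: 7.3322343700 − 1.8580382800 = 5.4741960900
Divide by 2^2 − 1 = 3.
So the Richardson estimate is 1.8247320300.
Correction |R − A(h/2)| = 8.327e-03; gap |A(h/2) − A(h)| = 2.498e-02.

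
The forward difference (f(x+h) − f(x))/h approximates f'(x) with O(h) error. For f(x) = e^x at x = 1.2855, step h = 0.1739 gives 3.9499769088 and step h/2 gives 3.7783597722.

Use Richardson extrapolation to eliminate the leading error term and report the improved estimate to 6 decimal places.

3.606743

r = 1, so 2^r = 2.
A(h/2) − A(h) = 3.7783597722 − 3.9499769088 = -0.1716171366
Correction (A(h/2) − A(h))/(2 − 1) = (-0.1716171366)/1 = -0.1716171366
R = 3.7783597722 − 0.1716171366 = 3.6067426356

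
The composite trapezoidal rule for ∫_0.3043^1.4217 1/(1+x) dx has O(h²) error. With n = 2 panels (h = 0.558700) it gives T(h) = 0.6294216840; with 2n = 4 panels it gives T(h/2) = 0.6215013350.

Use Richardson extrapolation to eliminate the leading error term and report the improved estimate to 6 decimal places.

0.618861

Method order is 2; weight 2^2 = 4.
4 × 0.6215013350 − 0.6294216840 = 1.8565836560
1.8565836560 ÷ 3 = 0.6188612187
Shift from A(h/2): −0.0026401163.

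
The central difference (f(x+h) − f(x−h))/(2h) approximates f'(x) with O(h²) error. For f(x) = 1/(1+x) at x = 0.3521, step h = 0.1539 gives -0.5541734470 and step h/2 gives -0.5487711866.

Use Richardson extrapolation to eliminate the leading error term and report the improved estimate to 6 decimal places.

Error is O(h^2); halving h shrinks it by 2^2 = 4.
A(h/2) − A(h) = -0.5487711866 − (-0.5541734470) = 0.0054022604
Divide by 2^2 − 1 = 3: 0.0054022604/3 = 0.0018007535
R = -0.5487711866 + 0.0018007535 = -0.5469704331
Correction |R − A(h/2)| = 1.801e-03; gap |A(h/2) − A(h)| = 5.402e-03.

-0.546970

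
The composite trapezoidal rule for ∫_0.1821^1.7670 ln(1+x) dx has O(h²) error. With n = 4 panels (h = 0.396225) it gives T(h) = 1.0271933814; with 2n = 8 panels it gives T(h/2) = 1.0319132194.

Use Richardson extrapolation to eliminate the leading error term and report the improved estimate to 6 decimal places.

1.033486

Order 2 gives 2^r = 4 and 2^r − 1 = 3.
4·1.0319132194 = 4.1276528776; 4.1276528776 − 1.0271933814 = 3.1004594962
Extrapolated: 3.1004594962 / 3 = 1.0334864987
Correction |R − A(h/2)| = 1.573e-03; gap |A(h/2) − A(h)| = 4.720e-03.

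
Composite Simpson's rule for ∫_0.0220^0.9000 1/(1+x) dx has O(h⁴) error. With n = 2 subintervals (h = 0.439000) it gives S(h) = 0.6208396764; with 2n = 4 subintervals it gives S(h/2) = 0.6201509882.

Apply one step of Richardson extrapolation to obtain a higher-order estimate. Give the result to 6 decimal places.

r = 4, so 2^r = 16.
16*0.6201509882 = 9.9224158112; subtract 0.6208396764 → 9.3015761348
Divide by 2^4 − 1 = 15.
So the Richardson estimate is 0.6201050757.

0.620105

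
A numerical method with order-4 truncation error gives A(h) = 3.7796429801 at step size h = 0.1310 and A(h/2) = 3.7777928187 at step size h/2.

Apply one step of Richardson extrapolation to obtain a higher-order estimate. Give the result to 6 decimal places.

3.777669

With r = 4 the leading error scales as h^4, so the weight is 2^4 = 16.
16 × 3.7777928187 = 60.4446850992; 60.4446850992 − 3.7796429801 = 56.6650421191
(16 × 3.7777928187 − 3.7796429801)/(16 − 1) = 3.7776694746
Shift from A(h/2): −0.0001233441.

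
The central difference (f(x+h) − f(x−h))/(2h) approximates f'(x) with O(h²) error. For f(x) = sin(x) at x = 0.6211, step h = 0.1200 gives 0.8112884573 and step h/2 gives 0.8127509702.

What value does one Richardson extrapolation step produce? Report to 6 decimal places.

0.813238

With r = 2 the leading error scales as h^2, so the weight is 2^2 = 4.
4·0.8127509702 − 0.8112884573 = 2.4397154235
2.4397154235 ÷ 3 = 0.8132384745
Correction |R − A(h/2)| = 4.875e-04; gap |A(h/2) − A(h)| = 1.463e-03.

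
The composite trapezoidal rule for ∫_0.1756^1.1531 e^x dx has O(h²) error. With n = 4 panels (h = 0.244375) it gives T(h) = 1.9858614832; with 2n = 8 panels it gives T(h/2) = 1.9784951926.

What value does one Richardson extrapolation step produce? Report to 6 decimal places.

1.976040

Leading term ∝ h^2; use weight 4 = 2^2.
2^2*A(h/2) = 7.9139807704; minus A(h) gives 5.9281192872.
5.9281192872 ÷ 3 = 1.9760397624
Shift from A(h/2): −0.0024554302.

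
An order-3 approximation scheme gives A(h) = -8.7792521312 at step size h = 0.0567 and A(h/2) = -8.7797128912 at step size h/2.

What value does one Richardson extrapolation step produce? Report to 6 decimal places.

Leading term ∝ h^3; use weight 8 = 2^3.
Weighted: (-70.2377031296) − (-8.7792521312) = -61.4584509984
Divide by 2^3 − 1 = 7.
So the Richardson estimate is -8.7797787141.

-8.779779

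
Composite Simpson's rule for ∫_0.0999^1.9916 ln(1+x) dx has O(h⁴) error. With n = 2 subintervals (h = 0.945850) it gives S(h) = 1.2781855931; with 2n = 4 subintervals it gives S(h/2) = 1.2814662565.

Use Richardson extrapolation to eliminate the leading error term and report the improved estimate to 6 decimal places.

1.281685

Error is O(h^4); halving h shrinks it by 2^4 = 16.
Numerator 16*A(h/2) − A(h) = 16*1.2814662565 − 1.2781855931 = 19.2252745109
19.2252745109 ÷ 15 = 1.2816849674
Correction |R − A(h/2)| = 2.187e-04; gap |A(h/2) − A(h)| = 3.281e-03.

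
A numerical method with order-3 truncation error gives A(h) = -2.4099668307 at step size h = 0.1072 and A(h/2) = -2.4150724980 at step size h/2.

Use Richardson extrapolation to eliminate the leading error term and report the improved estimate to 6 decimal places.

Method order is 3; weight 2^3 = 8.
Numerator 8 × A(h/2) − A(h) = 8 × (-2.4150724980) − (-2.4099668307) = -16.9106131533
Divide by 2^3 − 1 = 7.
Extrapolated: (-16.9106131533) / 7 = -2.4158018790

-2.415802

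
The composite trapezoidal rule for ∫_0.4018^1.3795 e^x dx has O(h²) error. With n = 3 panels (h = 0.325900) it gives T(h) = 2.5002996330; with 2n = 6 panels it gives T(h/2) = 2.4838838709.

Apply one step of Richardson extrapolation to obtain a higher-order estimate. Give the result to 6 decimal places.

Error is O(h^2); halving h shrinks it by 2^2 = 4.
Numerator 4×A(h/2) − A(h) = 4×2.4838838709 − 2.5002996330 = 7.4352358506
Extrapolated: 7.4352358506 / 3 = 2.4784119502
Correction |R − A(h/2)| = 5.472e-03; gap |A(h/2) − A(h)| = 1.642e-02.

2.478412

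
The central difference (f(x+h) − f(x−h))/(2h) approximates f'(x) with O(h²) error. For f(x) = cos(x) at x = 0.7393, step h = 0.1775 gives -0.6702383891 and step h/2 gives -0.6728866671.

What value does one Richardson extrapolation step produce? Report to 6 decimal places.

With r = 2 the leading error scales as h^2, so the weight is 2^2 = 4.
4·(-0.6728866671) = -2.6915466684; subtract (-0.6702383891) → -2.0213082793
(4·(-0.6728866671) − (-0.6702383891))/(4 − 1) = -0.6737694264

-0.673769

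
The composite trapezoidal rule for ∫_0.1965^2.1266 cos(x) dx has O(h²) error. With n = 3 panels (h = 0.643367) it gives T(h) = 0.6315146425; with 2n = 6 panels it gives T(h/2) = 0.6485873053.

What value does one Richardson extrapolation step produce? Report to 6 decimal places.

r = 2, so 2^r = 4.
2^2·A(h/2) = 2.5943492212; minus A(h) gives 1.9628345787.
Divide by 2^2 − 1 = 3.
1.9628345787 ÷ 3 = 0.6542781929

0.654278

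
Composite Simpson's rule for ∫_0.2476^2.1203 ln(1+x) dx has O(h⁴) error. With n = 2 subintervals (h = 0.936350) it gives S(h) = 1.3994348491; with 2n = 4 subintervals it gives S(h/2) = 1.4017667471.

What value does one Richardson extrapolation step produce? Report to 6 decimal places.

With r = 4 the leading error scales as h^4, so the weight is 2^4 = 16.
Numerator 16·A(h/2) − A(h) = 16·1.4017667471 − 1.3994348491 = 21.0288331045
Divide by 2^4 − 1 = 15.
(16·1.4017667471 − 1.3994348491)/(16 − 1) = 1.4019222070
Correction |R − A(h/2)| = 1.555e-04; gap |A(h/2) − A(h)| = 2.332e-03.

1.401922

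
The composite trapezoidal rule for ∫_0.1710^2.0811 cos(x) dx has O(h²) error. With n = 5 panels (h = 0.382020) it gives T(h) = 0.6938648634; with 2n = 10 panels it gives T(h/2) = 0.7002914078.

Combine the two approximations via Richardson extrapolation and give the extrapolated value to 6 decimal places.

0.702434

With r = 2 the leading error scales as h^2, so the weight is 2^2 = 4.
Difference of the inputs: 0.7002914078 − 0.6938648634 = 0.0064265444
Divide by 2^2 − 1 = 3: 0.0064265444/3 = 0.0021421815
R = A(h/2) + (A(h/2) − A(h))/3 = 0.7002914078 + 0.0021421815 = 0.7024335893
Shift from A(h/2): +0.0021421815.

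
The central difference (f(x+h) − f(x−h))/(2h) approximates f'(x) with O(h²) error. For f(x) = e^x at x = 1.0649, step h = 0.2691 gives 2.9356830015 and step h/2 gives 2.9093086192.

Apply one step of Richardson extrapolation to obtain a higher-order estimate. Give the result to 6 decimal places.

2.900517

Error is O(h^2); halving h shrinks it by 2^2 = 4.
A(h/2) − A(h) = 2.9093086192 − 2.9356830015 = -0.0263743823
Correction (A(h/2) − A(h))/(4 − 1) = (-0.0263743823)/3 = -0.0087914608
R = 2.9093086192 − 0.0087914608 = 2.9005171584
Correction |R − A(h/2)| = 8.791e-03; gap |A(h/2) − A(h)| = 2.637e-02.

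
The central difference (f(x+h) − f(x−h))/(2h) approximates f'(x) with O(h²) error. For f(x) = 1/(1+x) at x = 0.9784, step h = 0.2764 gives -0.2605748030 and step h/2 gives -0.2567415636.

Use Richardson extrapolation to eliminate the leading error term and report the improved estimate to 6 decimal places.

-0.255464

Order 2 gives 2^r = 4 and 2^r − 1 = 3.
4 × (-0.2567415636) = -1.0269662544; subtract (-0.2605748030) → -0.7663914514
R = (-0.7663914514)/3 = -0.2554638171
Gap between inputs: 3.833e-03; correction applied: +0.0012777465.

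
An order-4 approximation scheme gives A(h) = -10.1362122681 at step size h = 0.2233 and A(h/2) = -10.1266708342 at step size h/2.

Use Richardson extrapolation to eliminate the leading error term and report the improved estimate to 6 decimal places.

-10.126035

With r = 4 the leading error scales as h^4, so the weight is 2^4 = 16.
2^4*A(h/2) = -162.0267333472; minus A(h) gives -151.8905210791.
R = (-151.8905210791)/15 = -10.1260347386
Correction |R − A(h/2)| = 6.361e-04; gap |A(h/2) − A(h)| = 9.541e-03.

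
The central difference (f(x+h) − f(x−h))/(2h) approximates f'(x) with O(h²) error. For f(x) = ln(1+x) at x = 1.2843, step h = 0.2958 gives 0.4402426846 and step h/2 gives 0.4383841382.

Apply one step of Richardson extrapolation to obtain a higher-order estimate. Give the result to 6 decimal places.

The method has order 2: 2^2 = 4.
Numerator 4*A(h/2) − A(h) = 4*0.4383841382 − 0.4402426846 = 1.3132938682
Divide by 2^2 − 1 = 3.
1.3132938682 ÷ 3 = 0.4377646227

0.437765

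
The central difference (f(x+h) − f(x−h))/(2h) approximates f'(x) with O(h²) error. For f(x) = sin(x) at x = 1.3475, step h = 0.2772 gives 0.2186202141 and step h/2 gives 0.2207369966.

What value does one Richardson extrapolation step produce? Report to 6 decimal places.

Method order is 2; weight 2^2 = 4.
2^2*A(h/2) = 0.8829479864; minus A(h) gives 0.6643277723.
Extrapolated: 0.6643277723 / 3 = 0.2214425908
Gap between inputs: 2.117e-03; correction applied: +0.0007055942.

0.221443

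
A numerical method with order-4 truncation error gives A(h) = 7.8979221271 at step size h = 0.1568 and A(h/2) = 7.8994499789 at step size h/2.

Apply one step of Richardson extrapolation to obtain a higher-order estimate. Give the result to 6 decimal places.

7.899552

r = 4: numerator weight 16, denominator 15.
16*7.8994499789 − 7.8979221271 = 118.4932775353
Denominator 16 − 1 = 15.
R = 118.4932775353/15 = 7.8995518357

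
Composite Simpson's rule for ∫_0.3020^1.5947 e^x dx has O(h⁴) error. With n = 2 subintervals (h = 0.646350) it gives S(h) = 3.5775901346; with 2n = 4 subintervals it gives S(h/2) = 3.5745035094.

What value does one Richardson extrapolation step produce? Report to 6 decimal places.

3.574298

r = 4: numerator weight 16, denominator 15.
16·3.5745035094 = 57.1920561504; subtract 3.5775901346 → 53.6144660158
53.6144660158 ÷ 15 = 3.5742977344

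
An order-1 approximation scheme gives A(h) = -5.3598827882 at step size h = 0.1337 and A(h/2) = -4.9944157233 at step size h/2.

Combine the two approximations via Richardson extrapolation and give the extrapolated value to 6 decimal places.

-4.628949

Error is O(h^1); halving h shrinks it by 2^1 = 2.
Difference of the inputs: -4.9944157233 − (-5.3598827882) = 0.3654670649
Correction (A(h/2) − A(h))/(2 − 1) = 0.3654670649/1 = 0.3654670649
R = -4.9944157233 + 0.3654670649 = -4.6289486584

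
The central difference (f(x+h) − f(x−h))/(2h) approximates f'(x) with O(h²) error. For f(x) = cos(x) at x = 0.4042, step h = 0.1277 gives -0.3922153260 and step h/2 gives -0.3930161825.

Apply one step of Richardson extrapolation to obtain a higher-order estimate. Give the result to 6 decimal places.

With r = 2 the leading error scales as h^2, so the weight is 2^2 = 4.
4×(-0.3930161825) = -1.5720647300; subtract (-0.3922153260) → -1.1798494040
Divide by 2^2 − 1 = 3.
R = (-1.1798494040)/3 = -0.3932831347

-0.393283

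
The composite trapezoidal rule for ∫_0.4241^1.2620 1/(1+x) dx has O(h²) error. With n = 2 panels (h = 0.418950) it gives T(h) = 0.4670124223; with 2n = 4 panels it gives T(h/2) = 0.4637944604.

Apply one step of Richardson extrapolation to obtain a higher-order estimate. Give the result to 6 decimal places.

0.462722

The method has order 2: 2^2 = 4.
A(h/2) − A(h) = 0.4637944604 − 0.4670124223 = -0.0032179619
Correction (A(h/2) − A(h))/(4 − 1) = (-0.0032179619)/3 = -0.0010726540
R = 0.4637944604 − 0.0010726540 = 0.4627218064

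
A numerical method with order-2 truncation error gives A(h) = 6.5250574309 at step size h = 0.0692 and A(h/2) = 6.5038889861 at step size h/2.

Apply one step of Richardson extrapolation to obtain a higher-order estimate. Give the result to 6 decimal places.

The method has order 2: 2^2 = 4.
Weighted: 26.0155559444 − 6.5250574309 = 19.4904985135
(4×6.5038889861 − 6.5250574309)/(4 − 1) = 6.4968328378
Shift from A(h/2): −0.0070561483.

6.496833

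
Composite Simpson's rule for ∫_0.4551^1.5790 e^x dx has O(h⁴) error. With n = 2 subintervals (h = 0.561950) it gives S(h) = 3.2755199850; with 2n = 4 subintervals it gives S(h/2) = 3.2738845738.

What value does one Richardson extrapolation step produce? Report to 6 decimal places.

3.273776

Error is O(h^4); halving h shrinks it by 2^4 = 16.
Difference of the inputs: 3.2738845738 − 3.2755199850 = -0.0016354112
Divide by 2^4 − 1 = 15: (-0.0016354112)/15 = -0.0001090274
R = A(h/2) + (A(h/2) − A(h))/15 = 3.2738845738 − 0.0001090274 = 3.2737755464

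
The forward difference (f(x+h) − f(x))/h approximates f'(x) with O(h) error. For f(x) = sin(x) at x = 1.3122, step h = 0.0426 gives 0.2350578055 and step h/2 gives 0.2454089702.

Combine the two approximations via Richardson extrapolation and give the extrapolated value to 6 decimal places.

Method order is 1; weight 2^1 = 2.
Numerator 2·A(h/2) − A(h) = 2·0.2454089702 − 0.2350578055 = 0.2557601349
0.2557601349 ÷ 1 = 0.2557601349

0.255760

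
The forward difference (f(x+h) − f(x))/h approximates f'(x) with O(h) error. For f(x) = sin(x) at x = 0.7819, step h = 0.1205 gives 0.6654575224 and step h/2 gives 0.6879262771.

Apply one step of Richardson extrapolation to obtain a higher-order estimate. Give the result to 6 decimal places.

Error is O(h^1); halving h shrinks it by 2^1 = 2.
2×0.6879262771 = 1.3758525542; subtract 0.6654575224 → 0.7103950318
Denominator 2 − 1 = 1.
So the Richardson estimate is 0.7103950318.

0.710395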